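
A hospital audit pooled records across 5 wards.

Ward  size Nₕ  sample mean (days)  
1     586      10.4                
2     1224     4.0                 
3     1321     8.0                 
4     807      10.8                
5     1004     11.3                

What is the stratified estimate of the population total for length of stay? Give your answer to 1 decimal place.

41619.2

Estimate total by summing Nₕ·x̄ₕ over strata.
586·10.4 + 1224·4.0 + 1321·8.0 + 807·10.8 + 1004·11.3 = 6094.4 + 4896 + 10568 + 8715.6 + 11345.2 = 41619.2.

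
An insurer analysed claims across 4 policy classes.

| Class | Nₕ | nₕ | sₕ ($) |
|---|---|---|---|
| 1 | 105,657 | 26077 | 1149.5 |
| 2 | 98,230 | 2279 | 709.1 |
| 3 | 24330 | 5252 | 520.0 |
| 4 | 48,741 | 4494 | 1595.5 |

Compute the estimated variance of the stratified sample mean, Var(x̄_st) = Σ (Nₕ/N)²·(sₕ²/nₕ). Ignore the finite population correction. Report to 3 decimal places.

53.070

N = 276958; Wₕ = Nₕ/N.
class 1: (105657/276958)²·1149.5²/26077 = 7.374440
class 2: (98230/276958)²·709.1²/2279 = 27.754353
class 3: (24330/276958)²·520.0²/5252 = 0.397318
class 4: (48741/276958)²·1595.5²/4494 = 17.543716
Sum = 53.069827 → 53.070.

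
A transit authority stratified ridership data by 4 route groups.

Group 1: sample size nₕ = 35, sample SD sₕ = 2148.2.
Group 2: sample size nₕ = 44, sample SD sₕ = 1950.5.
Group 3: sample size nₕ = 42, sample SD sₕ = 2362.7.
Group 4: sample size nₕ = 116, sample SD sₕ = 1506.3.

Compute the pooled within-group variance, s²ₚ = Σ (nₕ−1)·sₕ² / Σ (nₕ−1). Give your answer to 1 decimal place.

3477672.9

1: (35−1)·2148.2² = 34·4614763.24 = 156901950.16
2: (44−1)·1950.5² = 43·3804450.25 = 163591360.75
3: (42−1)·2362.7² = 41·5582351.29 = 228876402.89
4: (116−1)·1506.3² = 115·2268939.69 = 260928064.35
Numerator = 810297778.15; denominator = Σ(nₕ−1) = 233.
s²ₚ = 810297778.15/233 = 3477672.868... → 3477672.9.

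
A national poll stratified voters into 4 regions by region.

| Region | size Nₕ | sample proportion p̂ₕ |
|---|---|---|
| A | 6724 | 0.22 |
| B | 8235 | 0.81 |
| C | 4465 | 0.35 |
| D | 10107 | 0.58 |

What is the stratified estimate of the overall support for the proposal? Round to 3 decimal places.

0.527

Wₕ = Nₕ/N with N = 29531: 0.2277, 0.2789, 0.1512, 0.3423.
p̂_st = 0.2277·0.22 + 0.2789·0.81 + 0.1512·0.35 + 0.3423·0.58 ≈ 0.52739... → 0.527.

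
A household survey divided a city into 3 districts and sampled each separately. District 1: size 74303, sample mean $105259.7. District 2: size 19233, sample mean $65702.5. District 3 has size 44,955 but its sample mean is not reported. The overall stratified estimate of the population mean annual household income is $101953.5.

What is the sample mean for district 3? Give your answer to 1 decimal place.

111998.1

N = 74303 + 19233 + 44955 = 138491.
Overall total = μ·N = 101953.5·138491 = 14119642168.5.
Subtract the known strata: 74303·105259.7 + 19233·65702.5 = 9084767671.6.
Remaining total for district 3: 14119642168.5 − 9084767671.6 = 5034874496.9.
Divide by its size: 5034874496.9 / 44955 = 111998.098... → 111998.1.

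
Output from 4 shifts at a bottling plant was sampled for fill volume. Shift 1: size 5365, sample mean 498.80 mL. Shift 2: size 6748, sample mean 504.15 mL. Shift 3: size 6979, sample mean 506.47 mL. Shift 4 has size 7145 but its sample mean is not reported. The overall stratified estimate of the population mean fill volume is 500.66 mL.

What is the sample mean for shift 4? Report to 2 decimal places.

493.09

N = 5365 + 6748 + 6979 + 7145 = 26237.
Overall total = μ·N = 500.66·26237 = 13135816.42.
Subtract the known strata: 5365·498.80 + 6748·504.15 + 6979·506.47 = 9612720.33.
Remaining total for shift 4: 13135816.42 − 9612720.33 = 3523096.09.
Divide by its size: 3523096.09 / 7145 = 493.0855... → 493.09.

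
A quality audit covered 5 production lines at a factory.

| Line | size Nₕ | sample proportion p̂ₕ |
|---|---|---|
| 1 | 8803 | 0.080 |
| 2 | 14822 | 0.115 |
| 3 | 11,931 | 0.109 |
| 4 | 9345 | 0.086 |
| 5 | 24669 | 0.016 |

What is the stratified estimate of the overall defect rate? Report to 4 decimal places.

Wₕ = Nₕ/N with N = 69570: 0.1265, 0.2131, 0.1715, 0.1343, 0.3546.
p̂_st = 0.1265·0.080 + 0.2131·0.115 + 0.1715·0.109 + 0.1343·0.086 + 0.3546·0.016 ≈ 0.070542... → 0.0705.

0.0705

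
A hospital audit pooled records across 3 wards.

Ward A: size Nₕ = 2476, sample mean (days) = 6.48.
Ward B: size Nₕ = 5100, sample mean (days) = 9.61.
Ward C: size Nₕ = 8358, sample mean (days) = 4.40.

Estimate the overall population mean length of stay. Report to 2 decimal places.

x̄_st = (Σ Nₕx̄ₕ) / (Σ Nₕ) = (2476·6.48 + 5100·9.61 + 8358·4.40) / 15934
= 101830.68 / 15934 = 6.3908... → 6.39.

6.39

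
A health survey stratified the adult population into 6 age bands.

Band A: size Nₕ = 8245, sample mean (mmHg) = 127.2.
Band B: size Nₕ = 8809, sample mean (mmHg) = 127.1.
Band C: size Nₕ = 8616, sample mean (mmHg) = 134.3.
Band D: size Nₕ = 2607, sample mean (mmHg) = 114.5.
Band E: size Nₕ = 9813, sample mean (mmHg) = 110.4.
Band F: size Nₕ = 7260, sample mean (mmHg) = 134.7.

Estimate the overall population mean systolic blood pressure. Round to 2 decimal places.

N = 8245 + 8809 + 8616 + 2607 + 9813 + 7260 = 45350.
The stratified mean weights each stratum mean by its population share Nₕ/N.
Σ Nₕx̄ₕ = 8245·127.2 + 8809·127.1 + 8616·134.3 + 2607·114.5 + 9813·110.4 + 7260·134.7 = 1048764 + 1119623.9 + 1157128.8 + 298501.5 + 1083355.2 + 977922 = 5685295.4.
Divide by N: 5685295.4 / 45350 = 125.3648... → 125.36.

125.36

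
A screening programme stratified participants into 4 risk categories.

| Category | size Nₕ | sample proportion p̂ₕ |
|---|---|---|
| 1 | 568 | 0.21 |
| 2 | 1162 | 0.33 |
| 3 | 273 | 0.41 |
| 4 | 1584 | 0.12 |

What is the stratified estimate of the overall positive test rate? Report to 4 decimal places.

0.2244

N = 568 + 1162 + 273 + 1584 = 3587.
Overall proportion = Σ (Nₕ/N)·p̂ₕ.
Σ Nₕp̂ₕ = 119.28 + 383.46 + 111.93 + 190.08 = 804.75.
804.75 / 3587 = 0.224352... → 0.2244.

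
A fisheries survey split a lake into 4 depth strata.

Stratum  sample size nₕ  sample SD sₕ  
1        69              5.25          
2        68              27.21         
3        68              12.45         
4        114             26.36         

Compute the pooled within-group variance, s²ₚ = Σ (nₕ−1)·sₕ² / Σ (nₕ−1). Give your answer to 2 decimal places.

445.66

1: (69−1)·5.25² = 68·27.5625 = 1874.25
2: (68−1)·27.21² = 67·740.3841 = 49605.7347
3: (68−1)·12.45² = 67·155.0025 = 10385.1675
4: (114−1)·26.36² = 113·694.8496 = 78518.0048
Numerator = 140383.157; denominator = Σ(nₕ−1) = 315.
s²ₚ = 140383.157/315 = 445.6608... → 445.66.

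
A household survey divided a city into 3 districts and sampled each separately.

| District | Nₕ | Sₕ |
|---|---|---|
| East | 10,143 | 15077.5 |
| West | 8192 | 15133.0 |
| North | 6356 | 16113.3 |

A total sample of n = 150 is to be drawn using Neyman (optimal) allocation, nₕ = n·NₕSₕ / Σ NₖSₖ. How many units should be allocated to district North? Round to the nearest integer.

East: NₕSₕ = 10143·15077.5 = 152931082.5
West: NₕSₕ = 8192·15133.0 = 123969536
North: NₕSₕ = 6356·16113.3 = 102416134.8
Σ NₕSₕ = 379316753.3.
n_North = 150·102416134.8/379316753.3 = 40.500... → 41.

41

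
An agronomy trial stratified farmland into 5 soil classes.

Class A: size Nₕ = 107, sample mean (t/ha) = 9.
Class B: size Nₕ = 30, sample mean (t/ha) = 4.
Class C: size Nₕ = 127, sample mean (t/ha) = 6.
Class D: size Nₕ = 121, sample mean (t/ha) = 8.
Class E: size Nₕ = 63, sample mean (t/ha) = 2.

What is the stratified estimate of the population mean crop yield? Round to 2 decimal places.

6.56

N = 107 + 30 + 127 + 121 + 63 = 448.
The stratified mean weights each stratum mean by its population share Nₕ/N.
Σ Nₕx̄ₕ = 107·9 + 30·4 + 127·6 + 121·8 + 63·2 = 963 + 120 + 762 + 968 + 126 = 2939.
Divide by N: 2939 / 448 = 6.5603... → 6.56.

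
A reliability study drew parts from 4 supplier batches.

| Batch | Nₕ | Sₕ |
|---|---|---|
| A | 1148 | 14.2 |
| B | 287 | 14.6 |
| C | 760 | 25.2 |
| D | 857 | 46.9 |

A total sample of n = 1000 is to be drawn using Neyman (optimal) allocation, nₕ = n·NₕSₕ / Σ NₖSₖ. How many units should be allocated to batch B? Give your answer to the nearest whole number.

52

A: NₕSₕ = 1148·14.2 = 16301.6
B: NₕSₕ = 287·14.6 = 4190.2
C: NₕSₕ = 760·25.2 = 19152
D: NₕSₕ = 857·46.9 = 40193.3
Σ NₕSₕ = 79837.1.
n_B = 1000·4190.2/79837.1 = 52.484... → 52.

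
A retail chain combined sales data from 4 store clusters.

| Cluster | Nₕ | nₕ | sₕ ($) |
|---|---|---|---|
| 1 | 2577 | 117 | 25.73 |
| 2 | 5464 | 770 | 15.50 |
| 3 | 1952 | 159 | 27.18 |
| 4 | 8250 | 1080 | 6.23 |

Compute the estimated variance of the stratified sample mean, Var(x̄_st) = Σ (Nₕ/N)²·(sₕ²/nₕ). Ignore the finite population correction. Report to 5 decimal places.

0.20144

N = 18243. Term for each stratum: Wₕ²sₕ²/nₕ.
Var(x̄_st) = 0.11290938 + 0.02798991 + 0.05319476 + 0.00734967 = 0.20144373 → 0.20144.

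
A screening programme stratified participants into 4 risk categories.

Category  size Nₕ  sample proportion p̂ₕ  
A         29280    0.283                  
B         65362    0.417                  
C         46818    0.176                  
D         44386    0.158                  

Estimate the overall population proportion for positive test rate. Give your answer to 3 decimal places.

0.273

Wₕ = Nₕ/N with N = 185846: 0.1575, 0.3517, 0.2519, 0.2388.
p̂_st = 0.1575·0.283 + 0.3517·0.417 + 0.2519·0.176 + 0.2388·0.158 ≈ 0.27332... → 0.273.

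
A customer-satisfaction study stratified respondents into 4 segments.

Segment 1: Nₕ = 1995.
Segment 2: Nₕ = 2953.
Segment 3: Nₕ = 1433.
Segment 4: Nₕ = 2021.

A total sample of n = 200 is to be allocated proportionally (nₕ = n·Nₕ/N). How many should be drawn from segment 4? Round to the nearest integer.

48

Share of segment 4 = 2021/8402 = 0.24054.
Allocate 200 × 0.24054 = 48.108... → 48.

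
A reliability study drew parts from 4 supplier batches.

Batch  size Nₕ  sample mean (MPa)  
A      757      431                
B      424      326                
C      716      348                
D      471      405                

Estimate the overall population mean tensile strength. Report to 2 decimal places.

N = 2368; weights Wₕ = Nₕ/N = (0.3197, 0.1791, 0.3024, 0.1989).
x̄_st = Σ Wₕ·x̄ₕ = 0.3197·431 + 0.1791·326 + 0.3024·348 + 0.1989·405 ≈ 381.9316...
→ 381.93.

381.93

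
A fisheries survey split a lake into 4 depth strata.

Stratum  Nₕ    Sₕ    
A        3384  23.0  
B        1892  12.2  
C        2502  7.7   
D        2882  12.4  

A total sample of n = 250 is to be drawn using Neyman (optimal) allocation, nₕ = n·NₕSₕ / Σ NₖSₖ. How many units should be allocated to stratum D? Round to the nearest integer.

57

A: NₕSₕ = 3384·23.0 = 77832
B: NₕSₕ = 1892·12.2 = 23082.4
C: NₕSₕ = 2502·7.7 = 19265.4
D: NₕSₕ = 2882·12.4 = 35736.8
Σ NₕSₕ = 155916.6.
n_D = 250·35736.8/155916.6 = 57.301... → 57.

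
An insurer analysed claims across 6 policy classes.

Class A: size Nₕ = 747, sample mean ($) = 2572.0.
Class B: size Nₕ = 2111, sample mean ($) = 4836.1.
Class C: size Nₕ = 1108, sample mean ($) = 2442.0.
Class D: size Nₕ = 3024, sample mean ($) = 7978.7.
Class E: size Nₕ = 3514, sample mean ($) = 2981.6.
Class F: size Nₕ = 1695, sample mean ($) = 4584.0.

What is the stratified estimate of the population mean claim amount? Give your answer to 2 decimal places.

N = 12199; weights Wₕ = Nₕ/N = (0.0612, 0.1730, 0.0908, 0.2479, 0.2881, 0.1389).
x̄_st = Σ Wₕ·x̄ₕ = 0.0612·2572.0 + 0.1730·4836.1 + 0.0908·2442.0 + 0.2479·7978.7 + 0.2881·2981.6 + 0.1389·4584.0 ≈ 4689.7974...
→ 4689.80.

4689.80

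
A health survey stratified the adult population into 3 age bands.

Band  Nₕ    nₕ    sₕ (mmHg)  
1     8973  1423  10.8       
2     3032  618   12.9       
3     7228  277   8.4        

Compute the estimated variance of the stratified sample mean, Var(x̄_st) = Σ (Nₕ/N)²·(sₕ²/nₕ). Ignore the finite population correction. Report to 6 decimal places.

N = 19233. Term for each stratum: Wₕ²sₕ²/nₕ.
Var(x̄_st) = 0.017841193 + 0.006691990 + 0.035976675 = 0.060509858 → 0.060510.

0.060510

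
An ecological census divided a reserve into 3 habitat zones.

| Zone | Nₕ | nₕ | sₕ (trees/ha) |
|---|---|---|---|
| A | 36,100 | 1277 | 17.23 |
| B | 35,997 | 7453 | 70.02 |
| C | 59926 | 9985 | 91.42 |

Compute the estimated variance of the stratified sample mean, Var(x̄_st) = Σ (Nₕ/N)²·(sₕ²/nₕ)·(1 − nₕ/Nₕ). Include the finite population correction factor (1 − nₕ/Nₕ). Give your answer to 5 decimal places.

0.19926

N = 132023. Term for each stratum: Wₕ²sₕ²/nₕ·(1−nₕ/Nₕ).
Var(x̄_st) = 0.01676694 + 0.03877886 + 0.14371685 = 0.19926265 → 0.19926.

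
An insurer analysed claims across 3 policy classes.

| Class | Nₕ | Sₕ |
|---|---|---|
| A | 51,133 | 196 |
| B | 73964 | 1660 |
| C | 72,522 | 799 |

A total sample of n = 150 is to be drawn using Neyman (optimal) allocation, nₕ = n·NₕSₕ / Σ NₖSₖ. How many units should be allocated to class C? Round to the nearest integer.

A: NₕSₕ = 51133·196 = 10022068
B: NₕSₕ = 73964·1660 = 122780240
C: NₕSₕ = 72522·799 = 57945078
Σ NₕSₕ = 190747386.
n_C = 150·57945078/190747386 = 45.567... → 46.

46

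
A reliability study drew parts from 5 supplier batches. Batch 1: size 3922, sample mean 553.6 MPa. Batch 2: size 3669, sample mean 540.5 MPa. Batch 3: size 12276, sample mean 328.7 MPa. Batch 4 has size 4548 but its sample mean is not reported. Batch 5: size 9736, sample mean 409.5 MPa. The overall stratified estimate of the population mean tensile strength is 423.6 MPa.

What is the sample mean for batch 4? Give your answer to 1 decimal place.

N = 3922 + 3669 + 12276 + 4548 + 9736 = 34151.
Overall total = μ·N = 423.6·34151 = 14466363.6.
Subtract the known strata: 3922·553.6 + 3669·540.5 + 12276·328.7 + 9736·409.5 = 12176326.9.
Remaining total for batch 4: 14466363.6 − 12176326.9 = 2290036.7.
Divide by its size: 2290036.7 / 4548 = 503.526... → 503.5.

503.5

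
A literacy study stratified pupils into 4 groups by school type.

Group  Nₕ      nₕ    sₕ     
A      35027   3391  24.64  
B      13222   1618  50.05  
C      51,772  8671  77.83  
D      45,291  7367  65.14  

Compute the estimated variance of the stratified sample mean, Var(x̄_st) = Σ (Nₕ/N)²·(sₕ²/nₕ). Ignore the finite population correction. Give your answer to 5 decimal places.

N = 145312. Term for each stratum: Wₕ²sₕ²/nₕ.
Var(x̄_st) = 0.01040295 + 0.01281802 + 0.08867716 + 0.05595330 = 0.16785144 → 0.16785.

0.16785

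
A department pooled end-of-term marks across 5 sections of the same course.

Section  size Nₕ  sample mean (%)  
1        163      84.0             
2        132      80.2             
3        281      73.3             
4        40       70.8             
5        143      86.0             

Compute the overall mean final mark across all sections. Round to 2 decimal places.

79.06

N = 163 + 132 + 281 + 40 + 143 = 759.
Overall mean = Σ (Nₕ/N)·x̄ₕ — weight by population share, not a simple average.
Σ Nₕx̄ₕ = 163·84.0 + 132·80.2 + 281·73.3 + 40·70.8 + 143·86.0 = 13692 + 10586.4 + 20597.3 + 2832 + 12298 = 60005.7.
Divide by N: 60005.7 / 759 = 79.0589... → 79.06.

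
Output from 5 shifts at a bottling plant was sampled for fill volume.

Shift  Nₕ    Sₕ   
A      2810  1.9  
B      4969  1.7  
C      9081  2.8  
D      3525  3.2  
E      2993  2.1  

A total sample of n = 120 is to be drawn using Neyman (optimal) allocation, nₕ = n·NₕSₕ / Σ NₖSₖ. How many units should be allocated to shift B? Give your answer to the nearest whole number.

18

A: NₕSₕ = 2810·1.9 = 5339
B: NₕSₕ = 4969·1.7 = 8447.3
C: NₕSₕ = 9081·2.8 = 25426.8
D: NₕSₕ = 3525·3.2 = 11280
E: NₕSₕ = 2993·2.1 = 6285.3
Σ NₕSₕ = 56778.4.
n_B = 120·8447.3/56778.4 = 17.853... → 18.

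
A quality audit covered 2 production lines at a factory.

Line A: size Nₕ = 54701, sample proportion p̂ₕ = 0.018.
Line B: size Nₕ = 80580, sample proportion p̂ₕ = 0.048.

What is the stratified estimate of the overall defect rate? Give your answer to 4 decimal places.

0.0359

Wₕ = Nₕ/N with N = 135281: 0.4044, 0.5956.
p̂_st = 0.4044·0.018 + 0.5956·0.048 ≈ 0.035869... → 0.0359.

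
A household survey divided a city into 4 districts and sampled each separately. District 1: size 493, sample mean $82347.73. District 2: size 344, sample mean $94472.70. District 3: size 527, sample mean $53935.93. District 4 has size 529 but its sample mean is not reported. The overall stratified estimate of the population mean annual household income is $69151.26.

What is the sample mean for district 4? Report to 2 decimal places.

N = 493 + 344 + 527 + 529 = 1893.
Overall total = μ·N = 69151.26·1893 = 130903335.18.
Subtract the known strata: 493·82347.73 + 344·94472.70 + 527·53935.93 = 101520274.8.
Remaining total for district 4: 130903335.18 − 101520274.8 = 29383060.38.
Divide by its size: 29383060.38 / 529 = 55544.5376... → 55544.54.

55544.54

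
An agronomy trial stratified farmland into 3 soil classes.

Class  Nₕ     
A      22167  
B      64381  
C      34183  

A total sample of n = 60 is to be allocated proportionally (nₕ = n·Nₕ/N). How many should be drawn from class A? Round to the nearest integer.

11

N = 22167 + 64381 + 34183 = 120731.
n_A = 60·22167/120731 = 11.016... → 11.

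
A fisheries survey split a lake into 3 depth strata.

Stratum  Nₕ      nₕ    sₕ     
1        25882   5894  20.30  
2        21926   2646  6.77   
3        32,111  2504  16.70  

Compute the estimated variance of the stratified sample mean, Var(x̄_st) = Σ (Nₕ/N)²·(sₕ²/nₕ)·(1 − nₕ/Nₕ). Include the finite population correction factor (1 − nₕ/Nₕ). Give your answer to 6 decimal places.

0.023388

N = 79919. Term for each stratum: Wₕ²sₕ²/nₕ·(1−nₕ/Nₕ).
Var(x̄_st) = 0.005663032 + 0.001146447 + 0.016578559 = 0.023388038 → 0.023388.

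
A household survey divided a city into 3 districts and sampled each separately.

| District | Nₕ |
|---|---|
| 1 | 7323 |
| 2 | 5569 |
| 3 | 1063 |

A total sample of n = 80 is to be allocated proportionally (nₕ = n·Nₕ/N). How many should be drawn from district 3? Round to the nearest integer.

6

Share of district 3 = 1063/13955 = 0.07617.
Allocate 80 × 0.07617 = 6.094... → 6.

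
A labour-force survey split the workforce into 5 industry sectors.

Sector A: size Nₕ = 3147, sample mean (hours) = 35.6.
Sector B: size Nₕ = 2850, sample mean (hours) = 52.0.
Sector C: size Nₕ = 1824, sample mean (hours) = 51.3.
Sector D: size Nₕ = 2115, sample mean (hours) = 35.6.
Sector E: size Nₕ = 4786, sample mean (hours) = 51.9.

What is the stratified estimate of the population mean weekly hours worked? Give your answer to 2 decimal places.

x̄_st = (Σ Nₕx̄ₕ) / (Σ Nₕ) = (3147·35.6 + 2850·52.0 + 1824·51.3 + 2115·35.6 + 4786·51.9) / 14722
= 677491.8 / 14722 = 46.0190... → 46.02.

46.02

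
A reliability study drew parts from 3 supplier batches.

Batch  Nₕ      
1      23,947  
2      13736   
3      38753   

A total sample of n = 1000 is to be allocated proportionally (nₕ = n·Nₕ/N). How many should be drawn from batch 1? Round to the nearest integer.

313

Share of batch 1 = 23947/76436 = 0.31329.
Allocate 1000 × 0.31329 = 313.295... → 313.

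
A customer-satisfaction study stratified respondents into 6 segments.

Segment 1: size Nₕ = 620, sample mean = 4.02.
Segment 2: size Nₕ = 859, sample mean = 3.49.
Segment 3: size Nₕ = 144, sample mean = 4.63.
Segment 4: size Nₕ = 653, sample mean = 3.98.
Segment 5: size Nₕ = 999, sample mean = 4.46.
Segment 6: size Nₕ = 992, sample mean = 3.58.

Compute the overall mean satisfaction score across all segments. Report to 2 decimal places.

N = 620 + 859 + 144 + 653 + 999 + 992 = 4267.
Weight each subgroup mean by Nₕ/N and sum.
Σ Nₕx̄ₕ = 620·4.02 + 859·3.49 + 144·4.63 + 653·3.98 + 999·4.46 + 992·3.58 = 2492.4 + 2997.91 + 666.72 + 2598.94 + 4455.54 + 3551.36 = 16762.87.
Divide by N: 16762.87 / 4267 = 3.9285... → 3.93.

3.93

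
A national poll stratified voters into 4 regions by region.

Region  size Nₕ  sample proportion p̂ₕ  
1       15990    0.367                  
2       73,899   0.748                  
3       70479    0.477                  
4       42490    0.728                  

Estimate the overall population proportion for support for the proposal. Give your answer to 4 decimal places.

0.6196

Wₕ = Nₕ/N with N = 202858: 0.0788, 0.3643, 0.3474, 0.2095.
p̂_st = 0.0788·0.367 + 0.3643·0.748 + 0.3474·0.477 + 0.2095·0.728 ≈ 0.619625... → 0.6196.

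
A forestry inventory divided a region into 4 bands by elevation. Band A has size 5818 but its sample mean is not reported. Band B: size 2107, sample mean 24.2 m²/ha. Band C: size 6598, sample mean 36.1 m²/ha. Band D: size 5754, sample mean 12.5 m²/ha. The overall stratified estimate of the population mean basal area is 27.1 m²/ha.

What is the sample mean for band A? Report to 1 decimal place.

32.4

N = 5818 + 2107 + 6598 + 5754 = 20277.
Overall total = μ·N = 27.1·20277 = 549506.7.
Subtract the known strata: 2107·24.2 + 6598·36.1 + 5754·12.5 = 361102.2.
Remaining total for band A: 549506.7 − 361102.2 = 188404.5.
Divide by its size: 188404.5 / 5818 = 32.383... → 32.4.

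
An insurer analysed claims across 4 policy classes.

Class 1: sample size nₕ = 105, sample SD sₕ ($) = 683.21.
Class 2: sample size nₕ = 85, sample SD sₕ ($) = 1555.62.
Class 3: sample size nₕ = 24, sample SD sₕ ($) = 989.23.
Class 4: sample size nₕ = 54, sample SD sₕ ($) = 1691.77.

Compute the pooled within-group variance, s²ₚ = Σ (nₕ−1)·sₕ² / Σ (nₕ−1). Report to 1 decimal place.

Degrees of freedom: 104 + 84 + 23 + 53 = 264.
Σ(nₕ−1)sₕ² = 104·466775.9041 + 84·2419953.5844 + 23·978575.9929 + 53·2862085.7329 = 426018586.7964.
s²ₚ = 426018586.7964 / 264 = 1613706.768... → 1613706.8.

1613706.8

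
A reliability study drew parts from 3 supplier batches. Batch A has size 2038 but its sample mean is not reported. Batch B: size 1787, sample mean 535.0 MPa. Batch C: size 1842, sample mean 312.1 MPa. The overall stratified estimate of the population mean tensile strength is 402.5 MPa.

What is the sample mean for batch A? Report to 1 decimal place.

Σ Nₕx̄ₕ = N·μ, so 2038·x̄_A = 5667·402.5 − (1787·535.0 + 1842·312.1).
= 2280967.5 − 1530933.2 = 750034.3.
x̄_A = 750034.3 / 2038 = 368.025... → 368.0.

368.0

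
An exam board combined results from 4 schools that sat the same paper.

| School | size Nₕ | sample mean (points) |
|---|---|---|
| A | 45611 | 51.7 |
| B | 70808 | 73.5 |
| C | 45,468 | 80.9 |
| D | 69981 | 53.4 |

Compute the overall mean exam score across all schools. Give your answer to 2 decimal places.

N = 231868; weights Wₕ = Nₕ/N = (0.1967, 0.3054, 0.1961, 0.3018).
x̄_st = Σ Wₕ·x̄ₕ = 0.1967·51.7 + 0.3054·73.5 + 0.1961·80.9 + 0.3018·53.4 ≈ 64.5963...
→ 64.60.

64.60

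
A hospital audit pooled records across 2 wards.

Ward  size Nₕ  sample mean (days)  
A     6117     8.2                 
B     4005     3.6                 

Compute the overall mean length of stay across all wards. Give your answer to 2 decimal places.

6.38

N = 6117 + 4005 = 10122.
Weight each subgroup mean by Nₕ/N and sum.
Σ Nₕx̄ₕ = 6117·8.2 + 4005·3.6 = 50159.4 + 14418 = 64577.4.
Divide by N: 64577.4 / 10122 = 6.3799... → 6.38.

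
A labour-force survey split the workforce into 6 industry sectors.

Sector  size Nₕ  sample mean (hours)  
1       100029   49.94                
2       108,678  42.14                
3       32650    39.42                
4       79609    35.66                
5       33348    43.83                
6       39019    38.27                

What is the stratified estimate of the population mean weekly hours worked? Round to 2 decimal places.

42.35

x̄_st = (Σ Nₕx̄ₕ) / (Σ Nₕ) = (100029·49.94 + 108678·42.14 + 32650·39.42 + 79609·35.66 + 33348·43.83 + 39019·38.27) / 393333
= 16655959.09 / 393333 = 42.3457... → 42.35.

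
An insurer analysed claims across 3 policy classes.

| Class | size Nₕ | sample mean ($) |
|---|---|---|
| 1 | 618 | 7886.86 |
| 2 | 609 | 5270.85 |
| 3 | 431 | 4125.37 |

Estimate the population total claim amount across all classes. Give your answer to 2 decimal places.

1: 618·7886.86 = 4874079.48
2: 609·5270.85 = 3209947.65
3: 431·4125.37 = 1778034.47
τ̂ = Σ Nₕx̄ₕ = 9862061.60.

9862061.60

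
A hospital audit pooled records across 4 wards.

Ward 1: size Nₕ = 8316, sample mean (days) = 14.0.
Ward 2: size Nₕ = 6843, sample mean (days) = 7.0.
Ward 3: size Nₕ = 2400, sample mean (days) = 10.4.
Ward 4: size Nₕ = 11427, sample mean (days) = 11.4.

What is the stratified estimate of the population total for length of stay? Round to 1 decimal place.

319552.8

Estimate total by summing Nₕ·x̄ₕ over strata.
8316·14.0 + 6843·7.0 + 2400·10.4 + 11427·11.4 = 116424 + 47901 + 24960 + 130267.8 = 319552.8.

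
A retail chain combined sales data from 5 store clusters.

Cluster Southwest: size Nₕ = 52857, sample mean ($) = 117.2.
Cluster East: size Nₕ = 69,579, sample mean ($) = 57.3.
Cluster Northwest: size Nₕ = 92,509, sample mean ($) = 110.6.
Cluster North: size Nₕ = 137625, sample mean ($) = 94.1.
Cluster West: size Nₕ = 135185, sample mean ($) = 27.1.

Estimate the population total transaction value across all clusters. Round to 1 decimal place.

Southwest: 52857·117.2 = 6194840.4
East: 69579·57.3 = 3986876.7
Northwest: 92509·110.6 = 10231495.4
North: 137625·94.1 = 12950512.5
West: 135185·27.1 = 3663513.5
τ̂ = Σ Nₕx̄ₕ = 37027238.5.

37027238.5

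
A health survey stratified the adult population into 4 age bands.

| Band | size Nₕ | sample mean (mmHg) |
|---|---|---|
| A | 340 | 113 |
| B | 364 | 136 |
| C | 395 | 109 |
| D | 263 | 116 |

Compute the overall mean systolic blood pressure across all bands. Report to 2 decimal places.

118.57

x̄_st = (Σ Nₕx̄ₕ) / (Σ Nₕ) = (340·113 + 364·136 + 395·109 + 263·116) / 1362
= 161487 / 1362 = 118.5661... → 118.57.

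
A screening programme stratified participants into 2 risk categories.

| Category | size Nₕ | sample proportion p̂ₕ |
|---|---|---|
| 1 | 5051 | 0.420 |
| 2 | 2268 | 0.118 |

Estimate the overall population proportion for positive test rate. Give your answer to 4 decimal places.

0.3264

N = 5051 + 2268 = 7319.
Overall proportion = Σ (Nₕ/N)·p̂ₕ.
Σ Nₕp̂ₕ = 2121.42 + 267.624 = 2389.044.
2389.044 / 7319 = 0.326417... → 0.3264.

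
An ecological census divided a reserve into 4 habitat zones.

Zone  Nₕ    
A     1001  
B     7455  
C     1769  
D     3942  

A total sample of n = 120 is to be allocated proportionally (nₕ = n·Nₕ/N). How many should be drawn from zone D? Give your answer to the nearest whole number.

N = 1001 + 7455 + 1769 + 3942 = 14167.
n_D = 120·3942/14167 = 33.390... → 33.

33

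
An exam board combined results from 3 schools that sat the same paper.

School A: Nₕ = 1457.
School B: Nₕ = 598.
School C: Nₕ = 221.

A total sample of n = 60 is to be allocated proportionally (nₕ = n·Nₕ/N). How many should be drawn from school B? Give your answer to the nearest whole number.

16

N = 1457 + 598 + 221 = 2276.
n_B = 60·598/2276 = 15.764... → 16.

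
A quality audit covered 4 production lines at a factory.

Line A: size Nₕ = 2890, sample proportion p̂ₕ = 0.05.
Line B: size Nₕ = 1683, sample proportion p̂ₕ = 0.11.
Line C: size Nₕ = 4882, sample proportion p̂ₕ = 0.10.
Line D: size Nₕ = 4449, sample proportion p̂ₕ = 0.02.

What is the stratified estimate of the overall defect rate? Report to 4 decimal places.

0.0652

N = 2890 + 1683 + 4882 + 4449 = 13904.
Overall proportion = Σ (Nₕ/N)·p̂ₕ.
Σ Nₕp̂ₕ = 144.5 + 185.13 + 488.2 + 88.98 = 906.81.
906.81 / 13904 = 0.065219... → 0.0652.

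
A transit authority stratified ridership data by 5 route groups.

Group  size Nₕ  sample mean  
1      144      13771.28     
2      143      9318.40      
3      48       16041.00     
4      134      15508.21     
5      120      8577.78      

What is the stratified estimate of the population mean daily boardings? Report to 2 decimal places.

12212.22

N = 589; weights Wₕ = Nₕ/N = (0.2445, 0.2428, 0.0815, 0.2275, 0.2037).
x̄_st = Σ Wₕ·x̄ₕ = 0.2445·13771.28 + 0.2428·9318.40 + 0.0815·16041.00 + 0.2275·15508.21 + 0.2037·8577.78 ≈ 12212.2195...
→ 12212.22.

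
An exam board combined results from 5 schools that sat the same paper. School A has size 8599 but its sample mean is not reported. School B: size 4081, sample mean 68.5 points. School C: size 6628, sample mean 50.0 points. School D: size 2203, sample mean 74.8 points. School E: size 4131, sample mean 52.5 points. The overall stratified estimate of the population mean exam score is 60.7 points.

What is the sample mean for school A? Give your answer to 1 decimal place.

Σ Nₕx̄ₕ = N·μ, so 8599·x̄_A = 25642·60.7 − (4081·68.5 + 6628·50.0 + 2203·74.8 + 4131·52.5).
= 1556469.4 − 992610.4 = 563859.
x̄_A = 563859 / 8599 = 65.573... → 65.6.

65.6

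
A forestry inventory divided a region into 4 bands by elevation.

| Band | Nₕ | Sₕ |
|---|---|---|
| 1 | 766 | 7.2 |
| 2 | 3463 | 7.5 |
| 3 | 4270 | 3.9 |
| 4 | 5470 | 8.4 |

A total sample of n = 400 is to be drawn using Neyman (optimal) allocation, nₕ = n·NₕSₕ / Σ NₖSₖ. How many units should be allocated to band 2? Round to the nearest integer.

1: NₕSₕ = 766·7.2 = 5515.2
2: NₕSₕ = 3463·7.5 = 25972.5
3: NₕSₕ = 4270·3.9 = 16653
4: NₕSₕ = 5470·8.4 = 45948
Σ NₕSₕ = 94088.7.
n_2 = 400·25972.5/94088.7 = 110.417... → 110.

110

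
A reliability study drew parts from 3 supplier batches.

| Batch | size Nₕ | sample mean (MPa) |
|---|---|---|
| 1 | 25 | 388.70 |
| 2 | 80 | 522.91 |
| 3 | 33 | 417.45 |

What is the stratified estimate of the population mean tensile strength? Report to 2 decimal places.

N = 138; weights Wₕ = Nₕ/N = (0.1812, 0.5797, 0.2391).
x̄_st = Σ Wₕ·x̄ₕ = 0.1812·388.70 + 0.5797·522.91 + 0.2391·417.45 ≈ 473.3779...
→ 473.38.

473.38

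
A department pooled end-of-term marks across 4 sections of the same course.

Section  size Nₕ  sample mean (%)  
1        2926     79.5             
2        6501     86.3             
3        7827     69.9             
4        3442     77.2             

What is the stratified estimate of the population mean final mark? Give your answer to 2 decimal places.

77.62

x̄_st = (Σ Nₕx̄ₕ) / (Σ Nₕ) = (2926·79.5 + 6501·86.3 + 7827·69.9 + 3442·77.2) / 20696
= 1606483 / 20696 = 77.6229... → 77.62.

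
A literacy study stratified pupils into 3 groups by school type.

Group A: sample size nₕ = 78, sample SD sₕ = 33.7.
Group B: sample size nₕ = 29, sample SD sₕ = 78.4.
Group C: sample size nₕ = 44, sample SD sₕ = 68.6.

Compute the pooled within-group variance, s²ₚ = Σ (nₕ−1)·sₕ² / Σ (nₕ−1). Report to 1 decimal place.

3121.0

Degrees of freedom: 77 + 28 + 43 = 148.
Σ(nₕ−1)sₕ² = 77·1135.69 + 28·6146.56 + 43·4705.96 = 461908.09.
s²ₚ = 461908.09 / 148 = 3121.001... → 3121.0.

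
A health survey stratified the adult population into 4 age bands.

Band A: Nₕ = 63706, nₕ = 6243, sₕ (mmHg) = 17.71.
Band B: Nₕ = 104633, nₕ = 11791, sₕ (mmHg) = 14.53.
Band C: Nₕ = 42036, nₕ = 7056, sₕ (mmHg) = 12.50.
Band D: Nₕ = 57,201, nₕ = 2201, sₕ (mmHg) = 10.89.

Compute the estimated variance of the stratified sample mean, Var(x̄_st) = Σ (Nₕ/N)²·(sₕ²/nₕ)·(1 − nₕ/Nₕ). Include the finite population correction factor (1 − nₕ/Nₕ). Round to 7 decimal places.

0.0078205

N = 267576. Term for each stratum: Wₕ²sₕ²/nₕ·(1−nₕ/Nₕ).
Var(x̄_st) = 0.0025687279 + 0.0024294023 + 0.0004547873 + 0.0023675966 = 0.0078205142 → 0.0078205.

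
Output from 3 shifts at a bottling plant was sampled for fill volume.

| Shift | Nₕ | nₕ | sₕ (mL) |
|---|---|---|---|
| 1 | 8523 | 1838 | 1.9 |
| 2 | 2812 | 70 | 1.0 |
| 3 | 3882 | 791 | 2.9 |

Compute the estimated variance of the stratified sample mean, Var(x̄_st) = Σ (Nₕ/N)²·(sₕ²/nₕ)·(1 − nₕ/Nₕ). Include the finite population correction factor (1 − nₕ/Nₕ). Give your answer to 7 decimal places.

0.0015099

N = 15217; Wₕ = Nₕ/N.
shift 1: (8523/15217)²·1.9²/1838·(1 − 1838/8523) = 0.0004832785
shift 2: (2812/15217)²·1.0²/70·(1 − 70/2812) = 0.0004756929
shift 3: (3882/15217)²·2.9²/791·(1 − 791/3882) = 0.0005509548
Sum = 0.0015099262 → 0.0015099.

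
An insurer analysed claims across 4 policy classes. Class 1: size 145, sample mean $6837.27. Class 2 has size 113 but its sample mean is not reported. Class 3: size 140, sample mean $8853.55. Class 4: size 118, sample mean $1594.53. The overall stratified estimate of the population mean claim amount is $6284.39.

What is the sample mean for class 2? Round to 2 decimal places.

Σ Nₕx̄ₕ = N·μ, so 113·x̄_2 = 516·6284.39 − (145·6837.27 + 140·8853.55 + 118·1594.53).
= 3242745.24 − 2419055.69 = 823689.55.
x̄_2 = 823689.55 / 113 = 7289.2881... → 7289.29.

7289.29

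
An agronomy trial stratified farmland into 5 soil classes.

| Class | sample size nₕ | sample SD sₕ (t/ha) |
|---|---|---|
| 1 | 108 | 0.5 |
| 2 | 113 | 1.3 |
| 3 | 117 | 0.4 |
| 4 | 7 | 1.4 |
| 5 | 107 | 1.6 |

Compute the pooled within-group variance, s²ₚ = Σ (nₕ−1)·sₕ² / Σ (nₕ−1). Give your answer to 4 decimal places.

Degrees of freedom: 107 + 112 + 116 + 6 + 106 = 447.
Σ(nₕ−1)sₕ² = 107·0.25 + 112·1.69 + 116·0.16 + 6·1.96 + 106·2.56 = 517.71.
s²ₚ = 517.71 / 447 = 1.158188... → 1.1582.

1.1582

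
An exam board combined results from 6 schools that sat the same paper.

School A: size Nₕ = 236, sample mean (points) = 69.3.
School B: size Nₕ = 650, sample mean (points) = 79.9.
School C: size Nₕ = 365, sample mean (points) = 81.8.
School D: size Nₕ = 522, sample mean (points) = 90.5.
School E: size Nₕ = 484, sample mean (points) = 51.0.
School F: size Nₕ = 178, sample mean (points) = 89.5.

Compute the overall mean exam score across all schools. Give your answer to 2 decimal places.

N = 2435; weights Wₕ = Nₕ/N = (0.0969, 0.2669, 0.1499, 0.2144, 0.1988, 0.0731).
x̄_st = Σ Wₕ·x̄ₕ = 0.0969·69.3 + 0.2669·79.9 + 0.1499·81.8 + 0.2144·90.5 + 0.1988·51.0 + 0.0731·89.5 ≈ 76.3872...
→ 76.39.

76.39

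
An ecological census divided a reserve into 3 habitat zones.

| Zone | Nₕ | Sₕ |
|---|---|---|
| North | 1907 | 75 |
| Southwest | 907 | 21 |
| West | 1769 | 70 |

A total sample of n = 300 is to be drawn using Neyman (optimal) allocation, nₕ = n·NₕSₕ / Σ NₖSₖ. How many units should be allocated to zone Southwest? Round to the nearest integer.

North: NₕSₕ = 1907·75 = 143025
Southwest: NₕSₕ = 907·21 = 19047
West: NₕSₕ = 1769·70 = 123830
Σ NₕSₕ = 285902.
n_Southwest = 300·19047/285902 = 19.986... → 20.

20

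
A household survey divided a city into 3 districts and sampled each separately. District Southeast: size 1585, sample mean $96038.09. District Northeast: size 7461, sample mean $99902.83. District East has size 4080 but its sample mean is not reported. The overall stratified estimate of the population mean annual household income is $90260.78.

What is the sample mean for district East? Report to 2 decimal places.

70384.22

N = 1585 + 7461 + 4080 = 13126.
Overall total = μ·N = 90260.78·13126 = 1184762998.28.
Subtract the known strata: 1585·96038.09 + 7461·99902.83 = 897595387.28.
Remaining total for district East: 1184762998.28 − 897595387.28 = 287167611.
Divide by its size: 287167611 / 4080 = 70384.2184... → 70384.22.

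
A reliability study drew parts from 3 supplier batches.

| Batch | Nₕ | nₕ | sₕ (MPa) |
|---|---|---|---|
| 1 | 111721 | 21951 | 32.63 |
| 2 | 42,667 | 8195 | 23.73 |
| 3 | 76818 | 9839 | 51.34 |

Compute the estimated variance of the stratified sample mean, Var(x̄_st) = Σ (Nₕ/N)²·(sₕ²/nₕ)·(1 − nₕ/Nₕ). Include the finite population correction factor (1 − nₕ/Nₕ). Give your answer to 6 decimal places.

N = 231206; Wₕ = Nₕ/N.
batch 1: (111721/231206)²·32.63²/21951·(1 − 21951/111721) = 0.009100132
batch 2: (42667/231206)²·23.73²/8195·(1 − 8195/42667) = 0.001890632
batch 3: (76818/231206)²·51.34²/9839·(1 − 9839/76818) = 0.025784827
Sum = 0.036775590 → 0.036776.

0.036776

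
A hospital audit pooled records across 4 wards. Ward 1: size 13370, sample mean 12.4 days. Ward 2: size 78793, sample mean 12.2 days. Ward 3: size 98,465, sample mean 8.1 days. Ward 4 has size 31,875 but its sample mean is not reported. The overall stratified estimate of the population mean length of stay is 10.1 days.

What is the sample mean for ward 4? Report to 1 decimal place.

10.1

N = 13370 + 78793 + 98465 + 31875 = 222503.
Overall total = μ·N = 10.1·222503 = 2247280.3.
Subtract the known strata: 13370·12.4 + 78793·12.2 + 98465·8.1 = 1924629.1.
Remaining total for ward 4: 2247280.3 − 1924629.1 = 322651.2.
Divide by its size: 322651.2 / 31875 = 10.122... → 10.1.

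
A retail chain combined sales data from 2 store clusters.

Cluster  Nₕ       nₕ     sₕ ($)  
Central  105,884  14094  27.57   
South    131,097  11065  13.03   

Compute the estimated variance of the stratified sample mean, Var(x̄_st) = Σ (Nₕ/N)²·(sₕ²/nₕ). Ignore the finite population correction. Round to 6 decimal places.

0.015462

N = 236981; Wₕ = Nₕ/N.
cluster Central: (105884/236981)²·27.57²/14094 = 0.010766459
cluster South: (131097/236981)²·13.03²/11065 = 0.004695652
Sum = 0.015462111 → 0.015462.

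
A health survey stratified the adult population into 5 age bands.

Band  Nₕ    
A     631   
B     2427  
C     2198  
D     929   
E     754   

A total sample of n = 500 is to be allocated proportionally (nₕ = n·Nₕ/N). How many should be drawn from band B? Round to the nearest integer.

175

Share of band B = 2427/6939 = 0.34976.
Allocate 500 × 0.34976 = 174.881... → 175.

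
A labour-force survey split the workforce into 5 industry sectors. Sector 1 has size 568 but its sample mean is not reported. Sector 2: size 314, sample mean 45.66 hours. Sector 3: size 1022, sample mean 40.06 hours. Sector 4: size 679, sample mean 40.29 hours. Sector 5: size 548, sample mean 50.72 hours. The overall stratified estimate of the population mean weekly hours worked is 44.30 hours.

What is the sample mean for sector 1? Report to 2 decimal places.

49.78

Σ Nₕx̄ₕ = N·μ, so 568·x̄_1 = 3131·44.30 − (314·45.66 + 1022·40.06 + 679·40.29 + 548·50.72).
= 138703.3 − 110430.03 = 28273.27.
x̄_1 = 28273.27 / 568 = 49.7769... → 49.78.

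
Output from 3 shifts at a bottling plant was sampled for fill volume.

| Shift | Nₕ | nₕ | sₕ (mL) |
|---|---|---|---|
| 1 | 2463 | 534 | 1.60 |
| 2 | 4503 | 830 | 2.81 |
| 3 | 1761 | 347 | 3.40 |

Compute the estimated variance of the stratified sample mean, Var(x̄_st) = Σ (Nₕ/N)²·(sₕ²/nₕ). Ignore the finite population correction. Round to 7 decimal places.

0.0042712

N = 8727. Term for each stratum: Wₕ²sₕ²/nₕ.
Var(x̄_st) = 0.0003818542 + 0.0025328443 + 0.0013564916 = 0.0042711901 → 0.0042712.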